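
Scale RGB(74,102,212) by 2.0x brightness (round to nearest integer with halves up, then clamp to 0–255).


Multiply each channel by 2.0, round half up, clamp to [0, 255]
R: 74×2.0 = 148
G: 102×2.0 = 204
B: 212×2.0 = 424 → clamp → 255
= RGB(148, 204, 255)


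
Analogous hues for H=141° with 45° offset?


Base hue: 141°
Left analog: (141 - 45) mod 360 = 96°
Right analog: (141 + 45) mod 360 = 186°
Analogous hues = 96° and 186°


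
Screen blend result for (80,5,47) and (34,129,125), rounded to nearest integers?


Screen: C = 255 - (255-A)×(255-B)/255, rounded to nearest integer
R: 255 - (255-80)×(255-34)/255 = 255 - 38675/255 ≈ 255 - 151.667 = 103.333 → 103
G: 255 - (255-5)×(255-129)/255 = 255 - 31500/255 ≈ 255 - 123.529 = 131.471 → 131
B: 255 - (255-47)×(255-125)/255 = 255 - 27040/255 ≈ 255 - 106.039 = 148.961 → 149
= RGB(103, 131, 149)


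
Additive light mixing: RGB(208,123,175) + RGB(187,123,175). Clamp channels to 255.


Additive: each channel = min(255, C₁+C₂)
R: 208+187 = 395 → 255
G: 123+123 = 246 → 246
B: 175+175 = 350 → 255
= RGB(255, 246, 255)


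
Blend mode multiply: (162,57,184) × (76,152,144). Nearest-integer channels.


Multiply: C = A×B/255, rounded to nearest integer
R: 162×76/255 = 12312/255 ≈ 48.282 → 48
G: 57×152/255 = 8664/255 ≈ 33.976 → 34
B: 184×144/255 = 26496/255 ≈ 103.906 → 104
= RGB(48, 34, 104)


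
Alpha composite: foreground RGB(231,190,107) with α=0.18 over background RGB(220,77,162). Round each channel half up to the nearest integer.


C = α×F + (1-α)×B, with 1-α = 0.82
R: 0.18×231 + 0.82×220 = 41.58 + 180.40 = 221.98 → 222
G: 0.18×190 + 0.82×77 = 34.20 + 63.14 = 97.34 → 97
B: 0.18×107 + 0.82×162 = 19.26 + 132.84 = 152.10 → 152
= RGB(222, 97, 152)


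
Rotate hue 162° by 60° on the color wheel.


New hue = (H + rotation) mod 360
New hue = (162 + 60) mod 360
= 222 mod 360
= 222°


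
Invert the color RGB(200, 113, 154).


Invert: (255-R, 255-G, 255-B)
R: 255-200 = 55
G: 255-113 = 142
B: 255-154 = 101
= RGB(55, 142, 101)


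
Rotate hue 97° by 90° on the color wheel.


New hue = (H + rotation) mod 360
New hue = (97 + 90) mod 360
= 187 mod 360
= 187°


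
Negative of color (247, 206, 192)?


Invert: (255-R, 255-G, 255-B)
R: 255-247 = 8
G: 255-206 = 49
B: 255-192 = 63
= RGB(8, 49, 63)


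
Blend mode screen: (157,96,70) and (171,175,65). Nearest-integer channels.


Screen: C = 255 - (255-A)×(255-B)/255, rounded to nearest integer
R: 255 - (255-157)×(255-171)/255 = 255 - 8232/255 ≈ 255 - 32.282 = 222.718 → 223
G: 255 - (255-96)×(255-175)/255 = 255 - 12720/255 ≈ 255 - 49.882 = 205.118 → 205
B: 255 - (255-70)×(255-65)/255 = 255 - 35150/255 ≈ 255 - 137.843 = 117.157 → 117
= RGB(223, 205, 117)


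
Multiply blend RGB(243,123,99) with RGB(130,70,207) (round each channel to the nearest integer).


Multiply: C = A×B/255, rounded to nearest integer
R: 243×130/255 = 31590/255 ≈ 123.882 → 124
G: 123×70/255 = 8610/255 ≈ 33.765 → 34
B: 99×207/255 = 20493/255 ≈ 80.365 → 80
= RGB(124, 34, 80)


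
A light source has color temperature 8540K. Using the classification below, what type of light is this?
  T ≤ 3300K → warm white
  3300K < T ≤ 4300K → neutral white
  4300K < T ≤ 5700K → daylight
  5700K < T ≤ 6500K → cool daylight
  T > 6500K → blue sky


Temperature: 8540K
8540K > 6500K → blue sky
Classification: blue sky


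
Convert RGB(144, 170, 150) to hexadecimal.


R = 144 → 90 (hex)
G = 170 → AA (hex)
B = 150 → 96 (hex)
Hex = #90AA96


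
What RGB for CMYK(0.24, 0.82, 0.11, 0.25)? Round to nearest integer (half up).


R = 255 × (1-C) × (1-K) = 255 × 0.76 × 0.75 = 145.35 → 145
G = 255 × (1-M) × (1-K) = 255 × 0.18 × 0.75 = 34.425 → 34
B = 255 × (1-Y) × (1-K) = 255 × 0.89 × 0.75 = 170.2125 → 170
= RGB(145, 34, 170)


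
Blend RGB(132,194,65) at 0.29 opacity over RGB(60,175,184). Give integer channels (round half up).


C = α×F + (1-α)×B, with 1-α = 0.71
R: 0.29×132 + 0.71×60 = 38.28 + 42.60 = 80.88 → 81
G: 0.29×194 + 0.71×175 = 56.26 + 124.25 = 180.51 → 181
B: 0.29×65 + 0.71×184 = 18.85 + 130.64 = 149.49 → 149
= RGB(81, 181, 149)


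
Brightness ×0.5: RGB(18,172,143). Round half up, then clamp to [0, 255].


Multiply each channel by 0.5, round half up, clamp to [0, 255]
R: 18×0.5 = 9
G: 172×0.5 = 86
B: 143×0.5 = 71.5 → round → 72
= RGB(9, 86, 72)


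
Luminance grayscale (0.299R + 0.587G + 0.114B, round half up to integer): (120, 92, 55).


Gray = 0.299×R + 0.587×G + 0.114×B
Gray = 0.299×120 + 0.587×92 + 0.114×55
Gray = 35.880 + 54.004 + 6.270
Gray = 96.154 → round half up → 96
Gray = 96


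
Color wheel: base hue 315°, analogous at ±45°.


Base hue: 315°
Left analog: (315 - 45) mod 360 = 270°
Right analog: (315 + 45) mod 360 = 0°
Analogous hues = 270° and 0°


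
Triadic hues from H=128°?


Triadic: equally spaced at 120° intervals
H1 = 128°
H2 = (128 + 120) mod 360 = 248°
H3 = (128 + 240) mod 360 = 8°
Triadic = 128°, 248°, 8°


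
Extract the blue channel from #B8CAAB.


Color: #B8CAAB
R = B8 = 184
G = CA = 202
B = AB = 171
Blue = 171


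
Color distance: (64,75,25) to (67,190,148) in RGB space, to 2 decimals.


d = √[(R₁-R₂)² + (G₁-G₂)² + (B₁-B₂)²]
d = √[(64-67)² + (75-190)² + (25-148)²]
d = √[9 + 13225 + 15129]
d = √28363
d ≈ 168.41


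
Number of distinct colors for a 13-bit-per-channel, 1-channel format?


Total bits = 13 bits/channel × 1 channels = 13 bits
Distinct colors = 2^13
= 8,192 colors


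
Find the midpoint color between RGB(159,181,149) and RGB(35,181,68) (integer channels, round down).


Midpoint: each channel = ⌊(C₁+C₂)/2⌋
R: ⌊(159+35)/2⌋ = 97
G: ⌊(181+181)/2⌋ = 181
B: ⌊(149+68)/2⌋ = 108
= RGB(97, 181, 108)


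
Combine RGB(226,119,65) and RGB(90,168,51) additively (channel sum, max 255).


Additive: each channel = min(255, C₁+C₂)
R: 226+90 = 316 → 255
G: 119+168 = 287 → 255
B: 65+51 = 116 → 116
= RGB(255, 255, 116)


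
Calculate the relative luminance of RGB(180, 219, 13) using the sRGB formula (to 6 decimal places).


Linearize each channel (sRGB transfer function): c = v/255; c_lin = c/12.92 if c ≤ 0.04045, else ((c+0.055)/1.055)^2.4
  R: 180/255 ≈ 0.705882 > 0.04045 → ((0.705882+0.055)/1.055)^2.4 ≈ 0.456411
  G: 219/255 ≈ 0.858824 > 0.04045 → ((0.858824+0.055)/1.055)^2.4 ≈ 0.708376
  B: 13/255 ≈ 0.050980 > 0.04045 → ((0.050980+0.055)/1.055)^2.4 ≈ 0.004025
R_lin = 0.456411, G_lin = 0.708376, B_lin = 0.004025
L = 0.2126×R + 0.7152×G + 0.0722×B
L = 0.2126×0.456411 + 0.7152×0.708376 + 0.0722×0.004025
L ≈ 0.603954


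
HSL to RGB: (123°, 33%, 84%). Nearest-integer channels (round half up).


H=123°, S=0.33, L=0.84
C = (1-|2L-1|)×S = (1-|0.68|)×0.33 = 0.1056
H' = H/60 = 123/60 ≈ 2.0500; X = C×(1-|H' mod 2 - 1|) = 0.00528
m = L - C/2 = 0.84 - 0.0528 = 0.7872
Sector ⌊H'⌋ = 2 → (R',G',B') = (0.0, 0.1056, 0.00528)
RGB = ((R'+m)×255, (G'+m)×255, (B'+m)×255) = (200.736, 227.664, 202.0824)
Round half up → RGB(201, 228, 202)


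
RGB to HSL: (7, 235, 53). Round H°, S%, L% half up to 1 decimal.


Normalize: R'=7/255≈0.0275, G'=235/255≈0.9216, B'=53/255≈0.2078
Max=235/255, Min=7/255, Δ=Max-Min=228/255
L = (Max+Min)/2 = (235+7)/510 = 242/510 = 0.47450… → L = 47.5%
L ≤ 0.5 → S = Δ/(Max+Min) = 228/(235+7) = 228/242 = 0.94214… → S = 94.2%
(the 1/255 factors cancel in S and H, so raw channel differences can be used)
Max is G' → H = 60 × ((B-R)/Δ + 2) = 60 × ((53-7)/228 + 2)
  46/228 + 2 = 0.2017… + 2 = 2.2017…
  H = 60 × 2.2017… = 132.105…° → H = 132.1°
= HSL(132.1°, 94.2%, 47.5%)


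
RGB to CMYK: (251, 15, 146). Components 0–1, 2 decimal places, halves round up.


R'=251/255≈0.9843, G'=15/255≈0.0588, B'=146/255≈0.5725
K = 1 - max(R',G',B') = 1 - 251/255 = 4/255 = 0.01568… → 0.02
(1-R'-K)/(1-K) simplifies to (max-R)/max with max = 251:
C = (251-251)/251 = 0/251 = 0 → 0.00
M = (251-15)/251 = 236/251 = 0.94023… → 0.94
Y = (251-146)/251 = 105/251 = 0.41832… → 0.42
= CMYK(0.00, 0.94, 0.42, 0.02)


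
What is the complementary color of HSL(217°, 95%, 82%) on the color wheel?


Complement = opposite side of color wheel = hue + 180°
H' = (217 + 180) mod 360 = 37°
S and L unchanged.
= HSL(37°, 95%, 82%)


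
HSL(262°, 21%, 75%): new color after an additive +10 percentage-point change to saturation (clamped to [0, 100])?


Original S = 21%
Adjustment = +10 percentage points
New S = 21 + (10) = 31
Clamp to [0, 100] → 31
= HSL(262°, 31%, 75%)


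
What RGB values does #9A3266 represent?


9A → 154 (R)
32 → 50 (G)
66 → 102 (B)
= RGB(154, 50, 102)


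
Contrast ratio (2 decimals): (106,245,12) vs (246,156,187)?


Linearize each sRGB channel c=v/255: c/12.92 if c ≤ 0.04045 else ((c+0.055)/1.055)^2.4
L = 0.2126×R_lin + 0.7152×G_lin + 0.0722×B_lin
Color 1 (106,245,12):
  R=106: 106/255≈0.4157 > 0.04045 → ((0.4157+0.055)/1.055)^2.4 ≈ 0.14413
  G=245: 245/255≈0.9608 > 0.04045 → ((0.9608+0.055)/1.055)^2.4 ≈ 0.91310
  B=12: 12/255≈0.0471 > 0.04045 → ((0.0471+0.055)/1.055)^2.4 ≈ 0.00368
  L1 = 0.2126×0.14413 + 0.7152×0.91310 + 0.0722×0.00368 ≈ 0.68396
Color 2 (246,156,187):
  R=246: 246/255≈0.9647 > 0.04045 → ((0.9647+0.055)/1.055)^2.4 ≈ 0.92158
  G=156: 156/255≈0.6118 > 0.04045 → ((0.6118+0.055)/1.055)^2.4 ≈ 0.33245
  B=187: 187/255≈0.7333 > 0.04045 → ((0.7333+0.055)/1.055)^2.4 ≈ 0.49693
  L2 = 0.2126×0.92158 + 0.7152×0.33245 + 0.0722×0.49693 ≈ 0.46958
Lighter = 0.68396, Darker = 0.46958
Ratio = (L_lighter + 0.05) / (L_darker + 0.05)
Ratio = (0.68396 + 0.05) / (0.46958 + 0.05) = 0.73396 / 0.51958 ≈ 1.4126
Ratio ≈ 1.41:1


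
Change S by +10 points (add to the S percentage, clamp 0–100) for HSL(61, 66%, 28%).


Original S = 66%
Adjustment = +10 percentage points
New S = 66 + (10) = 76
Clamp to [0, 100] → 76
= HSL(61°, 76%, 28%)


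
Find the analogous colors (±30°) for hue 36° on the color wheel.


Base hue: 36°
Left analog: (36 - 30) mod 360 = 6°
Right analog: (36 + 30) mod 360 = 66°
Analogous hues = 6° and 66°


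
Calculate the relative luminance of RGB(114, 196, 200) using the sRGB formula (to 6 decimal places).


Linearize each channel (sRGB transfer function): c = v/255; c_lin = c/12.92 if c ≤ 0.04045, else ((c+0.055)/1.055)^2.4
  R: 114/255 ≈ 0.447059 > 0.04045 → ((0.447059+0.055)/1.055)^2.4 ≈ 0.168269
  G: 196/255 ≈ 0.768627 > 0.04045 → ((0.768627+0.055)/1.055)^2.4 ≈ 0.552011
  B: 200/255 ≈ 0.784314 > 0.04045 → ((0.784314+0.055)/1.055)^2.4 ≈ 0.577580
R_lin = 0.168269, G_lin = 0.552011, B_lin = 0.577580
L = 0.2126×R + 0.7152×G + 0.0722×B
L = 0.2126×0.168269 + 0.7152×0.552011 + 0.0722×0.577580
L ≈ 0.472274


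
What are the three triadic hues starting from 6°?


Triadic: equally spaced at 120° intervals
H1 = 6°
H2 = (6 + 120) mod 360 = 126°
H3 = (6 + 240) mod 360 = 246°
Triadic = 6°, 126°, 246°


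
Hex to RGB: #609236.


60 → 96 (R)
92 → 146 (G)
36 → 54 (B)
= RGB(96, 146, 54)


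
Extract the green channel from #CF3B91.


Color: #CF3B91
R = CF = 207
G = 3B = 59
B = 91 = 145
Green = 59


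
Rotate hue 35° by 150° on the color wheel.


New hue = (H + rotation) mod 360
New hue = (35 + 150) mod 360
= 185 mod 360
= 185°


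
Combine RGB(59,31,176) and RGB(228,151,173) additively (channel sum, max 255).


Additive: each channel = min(255, C₁+C₂)
R: 59+228 = 287 → 255
G: 31+151 = 182 → 182
B: 176+173 = 349 → 255
= RGB(255, 182, 255)


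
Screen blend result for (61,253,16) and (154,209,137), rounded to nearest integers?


Screen: C = 255 - (255-A)×(255-B)/255, rounded to nearest integer
R: 255 - (255-61)×(255-154)/255 = 255 - 19594/255 ≈ 255 - 76.839 = 178.161 → 178
G: 255 - (255-253)×(255-209)/255 = 255 - 92/255 ≈ 255 - 0.361 = 254.639 → 255
B: 255 - (255-16)×(255-137)/255 = 255 - 28202/255 ≈ 255 - 110.596 = 144.404 → 144
= RGB(178, 255, 144)


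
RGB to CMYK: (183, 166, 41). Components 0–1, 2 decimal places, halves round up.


R'=183/255≈0.7176, G'=166/255≈0.6510, B'=41/255≈0.1608
K = 1 - max(R',G',B') = 1 - 183/255 = 72/255 = 0.28235… → 0.28
(1-R'-K)/(1-K) simplifies to (max-R)/max with max = 183:
C = (183-183)/183 = 0/183 = 0 → 0.00
M = (183-166)/183 = 17/183 = 0.09289… → 0.09
Y = (183-41)/183 = 142/183 = 0.77595… → 0.78
= CMYK(0.00, 0.09, 0.78, 0.28)


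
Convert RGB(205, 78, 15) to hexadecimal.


R = 205 → CD (hex)
G = 78 → 4E (hex)
B = 15 → 0F (hex)
Hex = #CD4E0F


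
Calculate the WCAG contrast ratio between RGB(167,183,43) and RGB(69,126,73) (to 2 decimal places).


Linearize each sRGB channel c=v/255: c/12.92 if c ≤ 0.04045 else ((c+0.055)/1.055)^2.4
L = 0.2126×R_lin + 0.7152×G_lin + 0.0722×B_lin
Color 1 (167,183,43):
  R=167: 167/255≈0.6549 > 0.04045 → ((0.6549+0.055)/1.055)^2.4 ≈ 0.38643
  G=183: 183/255≈0.7176 > 0.04045 → ((0.7176+0.055)/1.055)^2.4 ≈ 0.47353
  B=43: 43/255≈0.1686 > 0.04045 → ((0.1686+0.055)/1.055)^2.4 ≈ 0.02416
  L1 = 0.2126×0.38643 + 0.7152×0.47353 + 0.0722×0.02416 ≈ 0.42257
Color 2 (69,126,73):
  R=69: 69/255≈0.2706 > 0.04045 → ((0.2706+0.055)/1.055)^2.4 ≈ 0.05951
  G=126: 126/255≈0.4941 > 0.04045 → ((0.4941+0.055)/1.055)^2.4 ≈ 0.20864
  B=73: 73/255≈0.2863 > 0.04045 → ((0.2863+0.055)/1.055)^2.4 ≈ 0.06663
  L2 = 0.2126×0.05951 + 0.7152×0.20864 + 0.0722×0.06663 ≈ 0.16668
Lighter = 0.42257, Darker = 0.16668
Ratio = (L_lighter + 0.05) / (L_darker + 0.05)
Ratio = (0.42257 + 0.05) / (0.16668 + 0.05) = 0.47257 / 0.21668 ≈ 2.1810
Ratio ≈ 2.18:1


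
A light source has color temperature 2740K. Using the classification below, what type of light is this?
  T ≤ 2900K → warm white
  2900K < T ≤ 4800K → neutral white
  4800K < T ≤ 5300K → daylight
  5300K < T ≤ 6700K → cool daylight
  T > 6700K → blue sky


Temperature: 2740K
2740K ≤ 2900K → warm white
Classification: warm white


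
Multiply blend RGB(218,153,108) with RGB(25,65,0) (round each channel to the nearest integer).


Multiply: C = A×B/255, rounded to nearest integer
R: 218×25/255 = 5450/255 ≈ 21.373 → 21
G: 153×65/255 = 9945/255 ≈ 39.000 → 39
B: 108×0/255 = 0/255 ≈ 0.000 → 0
= RGB(21, 39, 0)


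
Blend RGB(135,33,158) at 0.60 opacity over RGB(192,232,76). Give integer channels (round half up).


C = α×F + (1-α)×B, with 1-α = 0.40
R: 0.60×135 + 0.40×192 = 81.00 + 76.80 = 157.80 → 158
G: 0.60×33 + 0.40×232 = 19.80 + 92.80 = 112.60 → 113
B: 0.60×158 + 0.40×76 = 94.80 + 30.40 = 125.20 → 125
= RGB(158, 113, 125)


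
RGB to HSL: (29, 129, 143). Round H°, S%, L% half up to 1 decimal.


Normalize: R'=29/255≈0.1137, G'=129/255≈0.5059, B'=143/255≈0.5608
Max=143/255, Min=29/255, Δ=Max-Min=114/255
L = (Max+Min)/2 = (143+29)/510 = 172/510 = 0.33725… → L = 33.7%
L ≤ 0.5 → S = Δ/(Max+Min) = 114/(143+29) = 114/172 = 0.66279… → S = 66.3%
(the 1/255 factors cancel in S and H, so raw channel differences can be used)
Max is B' → H = 60 × ((R-G)/Δ + 4) = 60 × ((29-129)/114 + 4)
  -100/114 + 4 = -0.8771… + 4 = 3.1228…
  H = 60 × 3.1228… = 187.368…° → H = 187.4°
= HSL(187.4°, 66.3%, 33.7%)


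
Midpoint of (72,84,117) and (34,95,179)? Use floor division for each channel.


Midpoint: each channel = ⌊(C₁+C₂)/2⌋
R: ⌊(72+34)/2⌋ = 53
G: ⌊(84+95)/2⌋ = 89
B: ⌊(117+179)/2⌋ = 148
= RGB(53, 89, 148)


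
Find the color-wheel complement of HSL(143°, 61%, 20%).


Complement = opposite side of color wheel = hue + 180°
H' = (143 + 180) mod 360 = 323°
S and L unchanged.
= HSL(323°, 61%, 20%)


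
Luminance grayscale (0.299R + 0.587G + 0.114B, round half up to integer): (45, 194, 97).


Gray = 0.299×R + 0.587×G + 0.114×B
Gray = 0.299×45 + 0.587×194 + 0.114×97
Gray = 13.455 + 113.878 + 11.058
Gray = 138.391 → round half up → 138
Gray = 138


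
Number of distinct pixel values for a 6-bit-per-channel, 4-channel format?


Total bits = 6 bits/channel × 4 channels = 24 bits
Distinct pixel values = 2^24
= 16,777,216 pixel values


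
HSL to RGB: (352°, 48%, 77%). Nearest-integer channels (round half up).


H=352°, S=0.48, L=0.77
C = (1-|2L-1|)×S = (1-|0.54|)×0.48 = 0.2208
H' = H/60 = 352/60 ≈ 5.8667; X = C×(1-|H' mod 2 - 1|) = 0.02944
m = L - C/2 = 0.77 - 0.1104 = 0.6596
Sector ⌊H'⌋ = 5 → (R',G',B') = (0.2208, 0.0, 0.02944)
RGB = ((R'+m)×255, (G'+m)×255, (B'+m)×255) = (224.502, 168.198, 175.7052)
Round half up → RGB(225, 168, 176)


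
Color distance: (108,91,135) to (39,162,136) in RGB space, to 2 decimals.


d = √[(R₁-R₂)² + (G₁-G₂)² + (B₁-B₂)²]
d = √[(108-39)² + (91-162)² + (135-136)²]
d = √[4761 + 5041 + 1]
d = √9803
d ≈ 99.01


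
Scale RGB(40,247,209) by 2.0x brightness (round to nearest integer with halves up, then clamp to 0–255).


Multiply each channel by 2.0, round half up, clamp to [0, 255]
R: 40×2.0 = 80
G: 247×2.0 = 494 → clamp → 255
B: 209×2.0 = 418 → clamp → 255
= RGB(80, 255, 255)


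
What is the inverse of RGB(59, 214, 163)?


Invert: (255-R, 255-G, 255-B)
R: 255-59 = 196
G: 255-214 = 41
B: 255-163 = 92
= RGB(196, 41, 92)


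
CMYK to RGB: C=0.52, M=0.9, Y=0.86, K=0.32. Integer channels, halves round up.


R = 255 × (1-C) × (1-K) = 255 × 0.48 × 0.68 = 83.232 → 83
G = 255 × (1-M) × (1-K) = 255 × 0.10 × 0.68 = 17.34 → 17
B = 255 × (1-Y) × (1-K) = 255 × 0.14 × 0.68 = 24.276 → 24
= RGB(83, 17, 24)


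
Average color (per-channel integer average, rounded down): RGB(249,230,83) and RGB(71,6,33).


Midpoint: each channel = ⌊(C₁+C₂)/2⌋
R: ⌊(249+71)/2⌋ = 160
G: ⌊(230+6)/2⌋ = 118
B: ⌊(83+33)/2⌋ = 58
= RGB(160, 118, 58)


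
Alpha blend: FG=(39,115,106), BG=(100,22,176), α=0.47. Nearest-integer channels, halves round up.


C = α×F + (1-α)×B, with 1-α = 0.53
R: 0.47×39 + 0.53×100 = 18.33 + 53.00 = 71.33 → 71
G: 0.47×115 + 0.53×22 = 54.05 + 11.66 = 65.71 → 66
B: 0.47×106 + 0.53×176 = 49.82 + 93.28 = 143.10 → 143
= RGB(71, 66, 143)


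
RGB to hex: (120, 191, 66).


R = 120 → 78 (hex)
G = 191 → BF (hex)
B = 66 → 42 (hex)
Hex = #78BF42


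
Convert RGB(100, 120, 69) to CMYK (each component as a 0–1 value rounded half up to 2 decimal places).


R'=100/255≈0.3922, G'=120/255≈0.4706, B'=69/255≈0.2706
K = 1 - max(R',G',B') = 1 - 120/255 = 135/255 = 0.52941… → 0.53
(1-R'-K)/(1-K) simplifies to (max-R)/max with max = 120:
C = (120-100)/120 = 20/120 = 0.16666… → 0.17
M = (120-120)/120 = 0/120 = 0 → 0.00
Y = (120-69)/120 = 51/120 = 0.425 → 0.43
= CMYK(0.17, 0.00, 0.43, 0.53)


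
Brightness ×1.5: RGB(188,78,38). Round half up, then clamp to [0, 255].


Multiply each channel by 1.5, round half up, clamp to [0, 255]
R: 188×1.5 = 282 → clamp → 255
G: 78×1.5 = 117
B: 38×1.5 = 57
= RGB(255, 117, 57)


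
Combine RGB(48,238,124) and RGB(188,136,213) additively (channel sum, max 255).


Additive: each channel = min(255, C₁+C₂)
R: 48+188 = 236 → 236
G: 238+136 = 374 → 255
B: 124+213 = 337 → 255
= RGB(236, 255, 255)


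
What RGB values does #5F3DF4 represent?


5F → 95 (R)
3D → 61 (G)
F4 → 244 (B)
= RGB(95, 61, 244)


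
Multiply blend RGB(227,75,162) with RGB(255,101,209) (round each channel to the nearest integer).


Multiply: C = A×B/255, rounded to nearest integer
R: 227×255/255 = 57885/255 ≈ 227.000 → 227
G: 75×101/255 = 7575/255 ≈ 29.706 → 30
B: 162×209/255 = 33858/255 ≈ 132.776 → 133
= RGB(227, 30, 133)


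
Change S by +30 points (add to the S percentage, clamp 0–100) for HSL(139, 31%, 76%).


Original S = 31%
Adjustment = +30 percentage points
New S = 31 + (30) = 61
Clamp to [0, 100] → 61
= HSL(139°, 61%, 76%)


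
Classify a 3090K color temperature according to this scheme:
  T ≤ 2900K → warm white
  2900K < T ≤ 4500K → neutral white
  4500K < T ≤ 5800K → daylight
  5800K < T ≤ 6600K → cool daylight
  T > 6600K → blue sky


Temperature: 3090K
2900K < 3090K ≤ 4500K → neutral white
Classification: neutral white


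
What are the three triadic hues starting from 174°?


Triadic: equally spaced at 120° intervals
H1 = 174°
H2 = (174 + 120) mod 360 = 294°
H3 = (174 + 240) mod 360 = 54°
Triadic = 174°, 294°, 54°


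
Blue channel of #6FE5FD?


Color: #6FE5FD
R = 6F = 111
G = E5 = 229
B = FD = 253
Blue = 253


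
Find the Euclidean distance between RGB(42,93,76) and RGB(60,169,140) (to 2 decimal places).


d = √[(R₁-R₂)² + (G₁-G₂)² + (B₁-B₂)²]
d = √[(42-60)² + (93-169)² + (76-140)²]
d = √[324 + 5776 + 4096]
d = √10196
d ≈ 100.98


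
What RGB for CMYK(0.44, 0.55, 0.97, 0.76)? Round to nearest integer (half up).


R = 255 × (1-C) × (1-K) = 255 × 0.56 × 0.24 = 34.272 → 34
G = 255 × (1-M) × (1-K) = 255 × 0.45 × 0.24 = 27.54 → 28
B = 255 × (1-Y) × (1-K) = 255 × 0.03 × 0.24 = 1.836 → 2
= RGB(34, 28, 2)


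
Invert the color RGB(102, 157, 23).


Invert: (255-R, 255-G, 255-B)
R: 255-102 = 153
G: 255-157 = 98
B: 255-23 = 232
= RGB(153, 98, 232)


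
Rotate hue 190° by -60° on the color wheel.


New hue = (H + rotation) mod 360
New hue = (190 -60) mod 360
= 130 mod 360
= 130°


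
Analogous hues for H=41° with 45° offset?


Base hue: 41°
Left analog: (41 - 45) mod 360 = 356°
Right analog: (41 + 45) mod 360 = 86°
Analogous hues = 356° and 86°


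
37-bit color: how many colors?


Colors = 2^bits = 2^37
= 137,438,953,472 colors


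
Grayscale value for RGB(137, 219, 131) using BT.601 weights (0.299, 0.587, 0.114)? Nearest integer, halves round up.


Gray = 0.299×R + 0.587×G + 0.114×B
Gray = 0.299×137 + 0.587×219 + 0.114×131
Gray = 40.963 + 128.553 + 14.934
Gray = 184.450 → round half up → 184
Gray = 184


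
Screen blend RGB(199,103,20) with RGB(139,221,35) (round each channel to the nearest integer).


Screen: C = 255 - (255-A)×(255-B)/255, rounded to nearest integer
R: 255 - (255-199)×(255-139)/255 = 255 - 6496/255 ≈ 255 - 25.475 = 229.525 → 230
G: 255 - (255-103)×(255-221)/255 = 255 - 5168/255 ≈ 255 - 20.267 = 234.733 → 235
B: 255 - (255-20)×(255-35)/255 = 255 - 51700/255 ≈ 255 - 202.745 = 52.255 → 52
= RGB(230, 235, 52)


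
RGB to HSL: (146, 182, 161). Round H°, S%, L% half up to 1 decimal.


Normalize: R'=146/255≈0.5725, G'=182/255≈0.7137, B'=161/255≈0.6314
Max=182/255, Min=146/255, Δ=Max-Min=36/255
L = (Max+Min)/2 = (182+146)/510 = 328/510 = 0.64313… → L = 64.3%
L > 0.5 → S = Δ/(2-Max-Min) = 36/(510-182-146) = 36/182 = 0.19780… → S = 19.8%
(the 1/255 factors cancel in S and H, so raw channel differences can be used)
Max is G' → H = 60 × ((B-R)/Δ + 2) = 60 × ((161-146)/36 + 2)
  15/36 + 2 = 0.4166… + 2 = 2.4166…
  H = 60 × 2.4166… = 145° → H = 145.0°
= HSL(145.0°, 19.8%, 64.3%)


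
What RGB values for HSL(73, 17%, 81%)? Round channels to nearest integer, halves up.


H=73°, S=0.17, L=0.81
C = (1-|2L-1|)×S = (1-|0.62|)×0.17 = 0.0646
H' = H/60 = 73/60 ≈ 1.2167; X = C×(1-|H' mod 2 - 1|) ≈ 0.0506
m = L - C/2 = 0.81 - 0.0323 = 0.7777
Sector ⌊H'⌋ = 1 → (R',G',B') = (≈0.0506, 0.0646, 0.0)
RGB = ((R'+m)×255, (G'+m)×255, (B'+m)×255) = (211.21735, 214.7865, 198.3135)
Round half up → RGB(211, 215, 198)


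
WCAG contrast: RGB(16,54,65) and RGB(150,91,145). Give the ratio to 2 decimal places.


Linearize each sRGB channel c=v/255: c/12.92 if c ≤ 0.04045 else ((c+0.055)/1.055)^2.4
L = 0.2126×R_lin + 0.7152×G_lin + 0.0722×B_lin
Color 1 (16,54,65):
  R=16: 16/255≈0.0627 > 0.04045 → ((0.0627+0.055)/1.055)^2.4 ≈ 0.00518
  G=54: 54/255≈0.2118 > 0.04045 → ((0.2118+0.055)/1.055)^2.4 ≈ 0.03689
  B=65: 65/255≈0.2549 > 0.04045 → ((0.2549+0.055)/1.055)^2.4 ≈ 0.05286
  L1 = 0.2126×0.00518 + 0.7152×0.03689 + 0.0722×0.05286 ≈ 0.03130
Color 2 (150,91,145):
  R=150: 150/255≈0.5882 > 0.04045 → ((0.5882+0.055)/1.055)^2.4 ≈ 0.30499
  G=91: 91/255≈0.3569 > 0.04045 → ((0.3569+0.055)/1.055)^2.4 ≈ 0.10462
  B=145: 145/255≈0.5686 > 0.04045 → ((0.5686+0.055)/1.055)^2.4 ≈ 0.28315
  L2 = 0.2126×0.30499 + 0.7152×0.10462 + 0.0722×0.28315 ≈ 0.16011
Lighter = 0.16011, Darker = 0.03130
Ratio = (L_lighter + 0.05) / (L_darker + 0.05)
Ratio = (0.16011 + 0.05) / (0.03130 + 0.05) = 0.21011 / 0.08130 ≈ 2.5843
Ratio ≈ 2.58:1


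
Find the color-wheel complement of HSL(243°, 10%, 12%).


Complement = opposite side of color wheel = hue + 180°
H' = (243 + 180) mod 360 = 63°
S and L unchanged.
= HSL(63°, 10%, 12%)


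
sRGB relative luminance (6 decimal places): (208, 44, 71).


Linearize each channel (sRGB transfer function): c = v/255; c_lin = c/12.92 if c ≤ 0.04045, else ((c+0.055)/1.055)^2.4
  R: 208/255 ≈ 0.815686 > 0.04045 → ((0.815686+0.055)/1.055)^2.4 ≈ 0.630757
  G: 44/255 ≈ 0.172549 > 0.04045 → ((0.172549+0.055)/1.055)^2.4 ≈ 0.025187
  B: 71/255 ≈ 0.278431 > 0.04045 → ((0.278431+0.055)/1.055)^2.4 ≈ 0.063010
R_lin = 0.630757, G_lin = 0.025187, B_lin = 0.063010
L = 0.2126×R + 0.7152×G + 0.0722×B
L = 0.2126×0.630757 + 0.7152×0.025187 + 0.0722×0.063010
L ≈ 0.156662


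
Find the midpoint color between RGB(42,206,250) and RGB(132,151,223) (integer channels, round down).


Midpoint: each channel = ⌊(C₁+C₂)/2⌋
R: ⌊(42+132)/2⌋ = 87
G: ⌊(206+151)/2⌋ = 178
B: ⌊(250+223)/2⌋ = 236
= RGB(87, 178, 236)


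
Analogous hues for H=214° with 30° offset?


Base hue: 214°
Left analog: (214 - 30) mod 360 = 184°
Right analog: (214 + 30) mod 360 = 244°
Analogous hues = 184° and 244°


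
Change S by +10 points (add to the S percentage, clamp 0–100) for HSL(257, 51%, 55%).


Original S = 51%
Adjustment = +10 percentage points
New S = 51 + (10) = 61
Clamp to [0, 100] → 61
= HSL(257°, 61%, 55%)


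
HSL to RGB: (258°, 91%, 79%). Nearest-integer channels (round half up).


H=258°, S=0.91, L=0.79
C = (1-|2L-1|)×S = (1-|0.58|)×0.91 = 0.3822
H' = H/60 = 258/60 ≈ 4.3000; X = C×(1-|H' mod 2 - 1|) = 0.11466
m = L - C/2 = 0.79 - 0.1911 = 0.5989
Sector ⌊H'⌋ = 4 → (R',G',B') = (0.11466, 0.0, 0.3822)
RGB = ((R'+m)×255, (G'+m)×255, (B'+m)×255) = (181.9578, 152.7195, 250.1805)
Round half up → RGB(182, 153, 250)


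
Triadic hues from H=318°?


Triadic: equally spaced at 120° intervals
H1 = 318°
H2 = (318 + 120) mod 360 = 78°
H3 = (318 + 240) mod 360 = 198°
Triadic = 318°, 78°, 198°


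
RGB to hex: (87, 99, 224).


R = 87 → 57 (hex)
G = 99 → 63 (hex)
B = 224 → E0 (hex)
Hex = #5763E0


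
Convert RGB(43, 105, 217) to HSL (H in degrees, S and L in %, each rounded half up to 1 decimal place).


Normalize: R'=43/255≈0.1686, G'=105/255≈0.4118, B'=217/255≈0.8510
Max=217/255, Min=43/255, Δ=Max-Min=174/255
L = (Max+Min)/2 = (217+43)/510 = 260/510 = 0.50980… → L = 51.0%
L > 0.5 → S = Δ/(2-Max-Min) = 174/(510-217-43) = 174/250 = 0.696 → S = 69.6%
(the 1/255 factors cancel in S and H, so raw channel differences can be used)
Max is B' → H = 60 × ((R-G)/Δ + 4) = 60 × ((43-105)/174 + 4)
  -62/174 + 4 = -0.3563… + 4 = 3.6436…
  H = 60 × 3.6436… = 218.620…° → H = 218.6°
= HSL(218.6°, 69.6%, 51.0%)


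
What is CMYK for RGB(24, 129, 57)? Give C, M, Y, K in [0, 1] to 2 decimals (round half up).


R'=24/255≈0.0941, G'=129/255≈0.5059, B'=57/255≈0.2235
K = 1 - max(R',G',B') = 1 - 129/255 = 126/255 = 0.49411… → 0.49
(1-R'-K)/(1-K) simplifies to (max-R)/max with max = 129:
C = (129-24)/129 = 105/129 = 0.81395… → 0.81
M = (129-129)/129 = 0/129 = 0 → 0.00
Y = (129-57)/129 = 72/129 = 0.55813… → 0.56
= CMYK(0.81, 0.00, 0.56, 0.49)


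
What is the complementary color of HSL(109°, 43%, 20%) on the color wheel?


Complement = opposite side of color wheel = hue + 180°
H' = (109 + 180) mod 360 = 289°
S and L unchanged.
= HSL(289°, 43%, 20%)


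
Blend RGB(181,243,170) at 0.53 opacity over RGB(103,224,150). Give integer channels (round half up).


C = α×F + (1-α)×B, with 1-α = 0.47
R: 0.53×181 + 0.47×103 = 95.93 + 48.41 = 144.34 → 144
G: 0.53×243 + 0.47×224 = 128.79 + 105.28 = 234.07 → 234
B: 0.53×170 + 0.47×150 = 90.10 + 70.50 = 160.60 → 161
= RGB(144, 234, 161)


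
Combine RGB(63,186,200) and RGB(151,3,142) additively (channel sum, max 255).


Additive: each channel = min(255, C₁+C₂)
R: 63+151 = 214 → 214
G: 186+3 = 189 → 189
B: 200+142 = 342 → 255
= RGB(214, 189, 255)


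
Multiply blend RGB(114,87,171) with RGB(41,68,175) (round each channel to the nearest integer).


Multiply: C = A×B/255, rounded to nearest integer
R: 114×41/255 = 4674/255 ≈ 18.329 → 18
G: 87×68/255 = 5916/255 ≈ 23.200 → 23
B: 171×175/255 = 29925/255 ≈ 117.353 → 117
= RGB(18, 23, 117)


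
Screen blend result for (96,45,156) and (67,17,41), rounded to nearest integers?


Screen: C = 255 - (255-A)×(255-B)/255, rounded to nearest integer
R: 255 - (255-96)×(255-67)/255 = 255 - 29892/255 ≈ 255 - 117.224 = 137.776 → 138
G: 255 - (255-45)×(255-17)/255 = 255 - 49980/255 ≈ 255 - 196.000 = 59.000 → 59
B: 255 - (255-156)×(255-41)/255 = 255 - 21186/255 ≈ 255 - 83.082 = 171.918 → 172
= RGB(138, 59, 172)


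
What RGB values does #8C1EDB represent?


8C → 140 (R)
1E → 30 (G)
DB → 219 (B)
= RGB(140, 30, 219)


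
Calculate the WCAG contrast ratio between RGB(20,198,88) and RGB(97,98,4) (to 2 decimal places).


Linearize each sRGB channel c=v/255: c/12.92 if c ≤ 0.04045 else ((c+0.055)/1.055)^2.4
L = 0.2126×R_lin + 0.7152×G_lin + 0.0722×B_lin
Color 1 (20,198,88):
  R=20: 20/255≈0.0784 > 0.04045 → ((0.0784+0.055)/1.055)^2.4 ≈ 0.00700
  G=198: 198/255≈0.7765 > 0.04045 → ((0.7765+0.055)/1.055)^2.4 ≈ 0.56471
  B=88: 88/255≈0.3451 > 0.04045 → ((0.3451+0.055)/1.055)^2.4 ≈ 0.09759
  L1 = 0.2126×0.00700 + 0.7152×0.56471 + 0.0722×0.09759 ≈ 0.41241
Color 2 (97,98,4):
  R=97: 97/255≈0.3804 > 0.04045 → ((0.3804+0.055)/1.055)^2.4 ≈ 0.11954
  G=98: 98/255≈0.3843 > 0.04045 → ((0.3843+0.055)/1.055)^2.4 ≈ 0.12214
  B=4: 4/255≈0.0157 ≤ 0.04045 → 0.0157/12.92 ≈ 0.00121
  L2 = 0.2126×0.11954 + 0.7152×0.12214 + 0.0722×0.00121 ≈ 0.11286
Lighter = 0.41241, Darker = 0.11286
Ratio = (L_lighter + 0.05) / (L_darker + 0.05)
Ratio = (0.41241 + 0.05) / (0.11286 + 0.05) = 0.46241 / 0.16286 ≈ 2.8394
Ratio ≈ 2.84:1


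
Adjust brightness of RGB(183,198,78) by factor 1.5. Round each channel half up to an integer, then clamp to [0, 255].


Multiply each channel by 1.5, round half up, clamp to [0, 255]
R: 183×1.5 = 274.5 → round → 275 → clamp → 255
G: 198×1.5 = 297 → clamp → 255
B: 78×1.5 = 117
= RGB(255, 255, 117)


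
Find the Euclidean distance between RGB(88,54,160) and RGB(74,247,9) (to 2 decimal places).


d = √[(R₁-R₂)² + (G₁-G₂)² + (B₁-B₂)²]
d = √[(88-74)² + (54-247)² + (160-9)²]
d = √[196 + 37249 + 22801]
d = √60246
d ≈ 245.45


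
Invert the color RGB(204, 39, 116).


Invert: (255-R, 255-G, 255-B)
R: 255-204 = 51
G: 255-39 = 216
B: 255-116 = 139
= RGB(51, 216, 139)


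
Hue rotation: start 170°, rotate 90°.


New hue = (H + rotation) mod 360
New hue = (170 + 90) mod 360
= 260 mod 360
= 260°


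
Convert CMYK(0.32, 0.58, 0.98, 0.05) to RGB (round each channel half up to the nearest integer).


R = 255 × (1-C) × (1-K) = 255 × 0.68 × 0.95 = 164.73 → 165
G = 255 × (1-M) × (1-K) = 255 × 0.42 × 0.95 = 101.745 → 102
B = 255 × (1-Y) × (1-K) = 255 × 0.02 × 0.95 = 4.845 → 5
= RGB(165, 102, 5)


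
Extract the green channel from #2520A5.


Color: #2520A5
R = 25 = 37
G = 20 = 32
B = A5 = 165
Green = 32


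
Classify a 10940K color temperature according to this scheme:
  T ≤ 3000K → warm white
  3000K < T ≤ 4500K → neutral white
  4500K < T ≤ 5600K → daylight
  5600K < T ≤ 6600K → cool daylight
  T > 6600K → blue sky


Temperature: 10940K
10940K > 6600K → blue sky
Classification: blue sky


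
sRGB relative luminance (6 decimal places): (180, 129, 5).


Linearize each channel (sRGB transfer function): c = v/255; c_lin = c/12.92 if c ≤ 0.04045, else ((c+0.055)/1.055)^2.4
  R: 180/255 ≈ 0.705882 > 0.04045 → ((0.705882+0.055)/1.055)^2.4 ≈ 0.456411
  G: 129/255 ≈ 0.505882 > 0.04045 → ((0.505882+0.055)/1.055)^2.4 ≈ 0.219526
  B: 5/255 ≈ 0.019608 ≤ 0.04045 → 0.019608/12.92 ≈ 0.001518
R_lin = 0.456411, G_lin = 0.219526, B_lin = 0.001518
L = 0.2126×R + 0.7152×G + 0.0722×B
L = 0.2126×0.456411 + 0.7152×0.219526 + 0.0722×0.001518
L ≈ 0.254148


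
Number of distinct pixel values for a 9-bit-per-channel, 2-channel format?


Total bits = 9 bits/channel × 2 channels = 18 bits
Distinct pixel values = 2^18
= 262,144 pixel values


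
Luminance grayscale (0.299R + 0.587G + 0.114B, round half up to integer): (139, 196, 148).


Gray = 0.299×R + 0.587×G + 0.114×B
Gray = 0.299×139 + 0.587×196 + 0.114×148
Gray = 41.561 + 115.052 + 16.872
Gray = 173.485 → round half up → 173
Gray = 173


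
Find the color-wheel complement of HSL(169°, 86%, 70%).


Complement = opposite side of color wheel = hue + 180°
H' = (169 + 180) mod 360 = 349°
S and L unchanged.
= HSL(349°, 86%, 70%)


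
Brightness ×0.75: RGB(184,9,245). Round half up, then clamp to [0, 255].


Multiply each channel by 0.75, round half up, clamp to [0, 255]
R: 184×0.75 = 138
G: 9×0.75 = 6.75 → round → 7
B: 245×0.75 = 183.75 → round → 184
= RGB(138, 7, 184)


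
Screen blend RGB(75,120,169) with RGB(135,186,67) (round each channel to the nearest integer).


Screen: C = 255 - (255-A)×(255-B)/255, rounded to nearest integer
R: 255 - (255-75)×(255-135)/255 = 255 - 21600/255 ≈ 255 - 84.706 = 170.294 → 170
G: 255 - (255-120)×(255-186)/255 = 255 - 9315/255 ≈ 255 - 36.529 = 218.471 → 218
B: 255 - (255-169)×(255-67)/255 = 255 - 16168/255 ≈ 255 - 63.404 = 191.596 → 192
= RGB(170, 218, 192)


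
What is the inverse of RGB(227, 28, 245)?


Invert: (255-R, 255-G, 255-B)
R: 255-227 = 28
G: 255-28 = 227
B: 255-245 = 10
= RGB(28, 227, 10)


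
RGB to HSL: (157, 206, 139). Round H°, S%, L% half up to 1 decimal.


Normalize: R'=157/255≈0.6157, G'=206/255≈0.8078, B'=139/255≈0.5451
Max=206/255, Min=139/255, Δ=Max-Min=67/255
L = (Max+Min)/2 = (206+139)/510 = 345/510 = 0.67647… → L = 67.6%
L > 0.5 → S = Δ/(2-Max-Min) = 67/(510-206-139) = 67/165 = 0.40606… → S = 40.6%
(the 1/255 factors cancel in S and H, so raw channel differences can be used)
Max is G' → H = 60 × ((B-R)/Δ + 2) = 60 × ((139-157)/67 + 2)
  -18/67 + 2 = -0.2686… + 2 = 1.7313…
  H = 60 × 1.7313… = 103.880…° → H = 103.9°
= HSL(103.9°, 40.6%, 67.6%)


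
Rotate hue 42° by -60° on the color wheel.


New hue = (H + rotation) mod 360
New hue = (42 -60) mod 360
= -18 mod 360
= 342°


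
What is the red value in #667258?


Color: #667258
R = 66 = 102
G = 72 = 114
B = 58 = 88
Red = 102


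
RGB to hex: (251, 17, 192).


R = 251 → FB (hex)
G = 17 → 11 (hex)
B = 192 → C0 (hex)
Hex = #FB11C0


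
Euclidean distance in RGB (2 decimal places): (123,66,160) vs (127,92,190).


d = √[(R₁-R₂)² + (G₁-G₂)² + (B₁-B₂)²]
d = √[(123-127)² + (66-92)² + (160-190)²]
d = √[16 + 676 + 900]
d = √1592
d ≈ 39.90


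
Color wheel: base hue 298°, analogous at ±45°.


Base hue: 298°
Left analog: (298 - 45) mod 360 = 253°
Right analog: (298 + 45) mod 360 = 343°
Analogous hues = 253° and 343°


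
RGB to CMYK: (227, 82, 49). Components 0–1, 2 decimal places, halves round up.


R'=227/255≈0.8902, G'=82/255≈0.3216, B'=49/255≈0.1922
K = 1 - max(R',G',B') = 1 - 227/255 = 28/255 = 0.10980… → 0.11
(1-R'-K)/(1-K) simplifies to (max-R)/max with max = 227:
C = (227-227)/227 = 0/227 = 0 → 0.00
M = (227-82)/227 = 145/227 = 0.63876… → 0.64
Y = (227-49)/227 = 178/227 = 0.78414… → 0.78
= CMYK(0.00, 0.64, 0.78, 0.11)


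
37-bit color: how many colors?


Colors = 2^bits = 2^37
= 137,438,953,472 colors


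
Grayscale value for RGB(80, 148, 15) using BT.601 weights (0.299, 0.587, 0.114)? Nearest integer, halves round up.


Gray = 0.299×R + 0.587×G + 0.114×B
Gray = 0.299×80 + 0.587×148 + 0.114×15
Gray = 23.920 + 86.876 + 1.710
Gray = 112.506 → round half up → 113
Gray = 113


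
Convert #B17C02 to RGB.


B1 → 177 (R)
7C → 124 (G)
02 → 2 (B)
= RGB(177, 124, 2)


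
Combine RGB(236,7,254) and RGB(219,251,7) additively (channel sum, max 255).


Additive: each channel = min(255, C₁+C₂)
R: 236+219 = 455 → 255
G: 7+251 = 258 → 255
B: 254+7 = 261 → 255
= RGB(255, 255, 255)


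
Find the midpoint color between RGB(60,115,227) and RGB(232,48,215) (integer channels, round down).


Midpoint: each channel = ⌊(C₁+C₂)/2⌋
R: ⌊(60+232)/2⌋ = 146
G: ⌊(115+48)/2⌋ = 81
B: ⌊(227+215)/2⌋ = 221
= RGB(146, 81, 221)


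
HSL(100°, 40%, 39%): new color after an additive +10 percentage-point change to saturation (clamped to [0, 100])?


Original S = 40%
Adjustment = +10 percentage points
New S = 40 + (10) = 50
Clamp to [0, 100] → 50
= HSL(100°, 50%, 39%)


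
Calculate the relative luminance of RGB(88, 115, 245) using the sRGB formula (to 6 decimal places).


Linearize each channel (sRGB transfer function): c = v/255; c_lin = c/12.92 if c ≤ 0.04045, else ((c+0.055)/1.055)^2.4
  R: 88/255 ≈ 0.345098 > 0.04045 → ((0.345098+0.055)/1.055)^2.4 ≈ 0.097587
  G: 115/255 ≈ 0.450980 > 0.04045 → ((0.450980+0.055)/1.055)^2.4 ≈ 0.171441
  B: 245/255 ≈ 0.960784 > 0.04045 → ((0.960784+0.055)/1.055)^2.4 ≈ 0.913099
R_lin = 0.097587, G_lin = 0.171441, B_lin = 0.913099
L = 0.2126×R + 0.7152×G + 0.0722×B
L = 0.2126×0.097587 + 0.7152×0.171441 + 0.0722×0.913099
L ≈ 0.209287


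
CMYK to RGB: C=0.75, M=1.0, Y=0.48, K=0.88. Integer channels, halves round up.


R = 255 × (1-C) × (1-K) = 255 × 0.25 × 0.12 = 7.65 → 8
G = 255 × (1-M) × (1-K) = 255 × 0.00 × 0.12 = 0
B = 255 × (1-Y) × (1-K) = 255 × 0.52 × 0.12 = 15.912 → 16
= RGB(8, 0, 16)


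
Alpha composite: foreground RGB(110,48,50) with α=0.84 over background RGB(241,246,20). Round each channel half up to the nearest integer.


C = α×F + (1-α)×B, with 1-α = 0.16
R: 0.84×110 + 0.16×241 = 92.40 + 38.56 = 130.96 → 131
G: 0.84×48 + 0.16×246 = 40.32 + 39.36 = 79.68 → 80
B: 0.84×50 + 0.16×20 = 42.00 + 3.20 = 45.20 → 45
= RGB(131, 80, 45)


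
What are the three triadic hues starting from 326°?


Triadic: equally spaced at 120° intervals
H1 = 326°
H2 = (326 + 120) mod 360 = 86°
H3 = (326 + 240) mod 360 = 206°
Triadic = 326°, 86°, 206°


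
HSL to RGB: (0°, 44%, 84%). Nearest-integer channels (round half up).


H=0°, S=0.44, L=0.84
C = (1-|2L-1|)×S = (1-|0.68|)×0.44 = 0.1408
H' = H/60 = 0/60 ≈ 0.0000; X = C×(1-|H' mod 2 - 1|) = 0.0
m = L - C/2 = 0.84 - 0.0704 = 0.7696
Sector ⌊H'⌋ = 0 → (R',G',B') = (0.1408, 0.0, 0.0)
RGB = ((R'+m)×255, (G'+m)×255, (B'+m)×255) = (232.152, 196.248, 196.248)
Round half up → RGB(232, 196, 196)


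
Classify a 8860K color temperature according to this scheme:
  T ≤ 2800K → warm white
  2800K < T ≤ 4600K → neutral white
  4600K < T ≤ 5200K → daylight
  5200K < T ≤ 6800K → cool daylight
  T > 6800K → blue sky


Temperature: 8860K
8860K > 6800K → blue sky
Classification: blue sky


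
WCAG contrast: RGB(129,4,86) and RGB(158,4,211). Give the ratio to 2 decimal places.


Linearize each sRGB channel c=v/255: c/12.92 if c ≤ 0.04045 else ((c+0.055)/1.055)^2.4
L = 0.2126×R_lin + 0.7152×G_lin + 0.0722×B_lin
Color 1 (129,4,86):
  R=129: 129/255≈0.5059 > 0.04045 → ((0.5059+0.055)/1.055)^2.4 ≈ 0.21953
  G=4: 4/255≈0.0157 ≤ 0.04045 → 0.0157/12.92 ≈ 0.00121
  B=86: 86/255≈0.3373 > 0.04045 → ((0.3373+0.055)/1.055)^2.4 ≈ 0.09306
  L1 = 0.2126×0.21953 + 0.7152×0.00121 + 0.0722×0.09306 ≈ 0.05426
Color 2 (158,4,211):
  R=158: 158/255≈0.6196 > 0.04045 → ((0.6196+0.055)/1.055)^2.4 ≈ 0.34191
  G=4: 4/255≈0.0157 ≤ 0.04045 → 0.0157/12.92 ≈ 0.00121
  B=211: 211/255≈0.8275 > 0.04045 → ((0.8275+0.055)/1.055)^2.4 ≈ 0.65141
  L2 = 0.2126×0.34191 + 0.7152×0.00121 + 0.0722×0.65141 ≈ 0.12059
Lighter = 0.12059, Darker = 0.05426
Ratio = (L_lighter + 0.05) / (L_darker + 0.05)
Ratio = (0.12059 + 0.05) / (0.05426 + 0.05) = 0.17059 / 0.10426 ≈ 1.6362
Ratio ≈ 1.64:1
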